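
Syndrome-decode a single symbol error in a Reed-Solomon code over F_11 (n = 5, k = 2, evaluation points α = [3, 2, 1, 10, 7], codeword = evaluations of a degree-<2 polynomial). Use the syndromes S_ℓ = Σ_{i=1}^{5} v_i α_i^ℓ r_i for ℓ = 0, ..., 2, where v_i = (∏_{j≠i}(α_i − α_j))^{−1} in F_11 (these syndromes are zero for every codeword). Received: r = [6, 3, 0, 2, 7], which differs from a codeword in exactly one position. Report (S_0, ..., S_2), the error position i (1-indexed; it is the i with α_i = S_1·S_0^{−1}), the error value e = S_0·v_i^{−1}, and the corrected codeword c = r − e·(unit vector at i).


S = (6, 5, 6), error at position 4, error magnitude e = 8, c = [6, 3, 0, 5, 7].

Step 1: column multipliers v_i = (∏_{j≠i}(α_i − α_j))^{−1} mod 11.
  i = 1 (α = 3): (3−2)(3−1)(3−10)(3−7) = 1·2·(−7)·(−4) = 56 ≡ 1, so v_1 = 1^{−1} = 1 (mod 11).
  i = 2 (α = 2): (2−3)(2−1)(2−10)(2−7) = (−1)·1·(−8)·(−5) = −40 ≡ 4, so v_2 = 4^{−1} = 3 (mod 11).
  i = 3 (α = 1): (1−3)(1−2)(1−10)(1−7) = (−2)·(−1)·(−9)·(−6) = 108 ≡ 9, so v_3 = 9^{−1} = 5 (mod 11).
  i = 4 (α = 10): (10−3)(10−2)(10−1)(10−7) = 7·8·9·3 = 1512 ≡ 5, so v_4 = 5^{−1} = 9 (mod 11).
  i = 5 (α = 7): (7−3)(7−2)(7−1)(7−10) = 4·5·6·(−3) = −360 ≡ 3, so v_5 = 3^{−1} = 4 (mod 11).
  v = [1, 3, 5, 9, 4].
Step 2: syndromes of r = [6, 3, 0, 2, 7] (all sums mod 11).
  S_0 = Σ v_i r_i = 1·6 + 3·3 + 5·0 + 9·2 + 4·7 = 61 ≡ 6.
  S_1 = Σ v_i α_i r_i = 1·3·6 + 3·2·3 + 5·1·0 + 9·10·2 + 4·7·7 = 412 ≡ 5.
  α_i^2 mod 11 = [9, 4, 1, 1, 5].
  S_2 = Σ v_i α_i^2 r_i = 1·9·6 + 3·4·3 + 5·1·0 + 9·1·2 + 4·5·7 = 248 ≡ 6.
  S = (6, 5, 6) ≠ 0, so r is not a codeword (an error is present).
Step 3: locate the error. For a single error e at position i, S_ℓ = v_i·e·α_i^ℓ, so α_err = S_1/S_0.
  S_0^{−1} = 6^{−1} = 2 (mod 11), so α_err = 5·2 = 10 ≡ 10 = α_4. Error position i = 4.
  Consistency check: S_2/S_1 = 6·9 = 54 ≡ 10 = α_err ✓ (single-error assumption holds).
Step 4: error magnitude e = S_0/v_4 = S_0·∏_{j≠4}(α_4 − α_j) = 6·5 = 30 ≡ 8 (mod 11).
Step 5: correct position 4: c_4 = r_4 − e = 2 − 8 ≡ 5 (mod 11). Hence c = [6, 3, 0, 5, 7].
  Check: interpolating c through the α_i gives m(x) = 8 + 3·x (degree < 2) with m(α_i) = c_i for every i, so c is indeed a codeword.


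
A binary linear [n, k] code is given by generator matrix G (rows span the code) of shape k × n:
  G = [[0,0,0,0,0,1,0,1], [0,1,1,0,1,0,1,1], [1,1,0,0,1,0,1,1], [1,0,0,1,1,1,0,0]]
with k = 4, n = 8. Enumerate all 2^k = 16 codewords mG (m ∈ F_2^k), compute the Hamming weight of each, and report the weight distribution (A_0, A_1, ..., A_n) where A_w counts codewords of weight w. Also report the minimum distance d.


Weight distribution: A_0 = 1, A_2 = 2, A_3 = 1, A_4 = 5, A_5 = 6, A_7 = 1. Minimum distance d = 2.

Enumerate all 2^4 = 16 messages m ∈ F_2^4.
For each, compute codeword c = mG in F_2^8, then tally its weight.
  m = 0000 → c = 00000000, weight = 0.
  m = 1000 → c = 00000101, weight = 2.
  m = 0100 → c = 01101011, weight = 5.
  m = 1100 → c = 01101110, weight = 5.
  m = 0010 → c = 11001011, weight = 5.
  m = 1010 → c = 11001110, weight = 5.
  m = 0110 → c = 10100000, weight = 2.
  m = 1110 → c = 10100101, weight = 4.
  m = 0001 → c = 10011100, weight = 4.
  m = 1001 → c = 10011001, weight = 4.
  m = 0101 → c = 11110111, weight = 7.
  m = 1101 → c = 11110010, weight = 5.
  m = 0011 → c = 01010111, weight = 5.
  m = 1011 → c = 01010010, weight = 3.
  m = 0111 → c = 00111100, weight = 4.
  m = 1111 → c = 00111001, weight = 4.
Tally weights:
  weight 0: 1 codewords.
  weight 2: 2 codewords.
  weight 3: 1 codewords.
  weight 4: 5 codewords.
  weight 5: 6 codewords.
  weight 7: 1 codewords.
Minimum distance d = smallest w > 0 with A_w > 0 = 2.
Sanity: Σ A_w = 16 = 2^4 = 16 ✓.


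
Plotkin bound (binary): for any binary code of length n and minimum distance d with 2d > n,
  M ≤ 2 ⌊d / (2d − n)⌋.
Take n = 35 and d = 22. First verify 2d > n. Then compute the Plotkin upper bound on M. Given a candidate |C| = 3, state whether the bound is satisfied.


Plotkin bound M ≤ 4; given |C| = 3 ≤ bound (satisfied).

Check applicability: 2d = 44, n = 35.
2d − n = 9 > 0, so Plotkin applies.
Compute d/(2d−n) = 22/9 ≈ 2.4444.
⌊d/(2d−n)⌋ = 2.
Plotkin bound: M ≤ 2·2 = 4.
Given |C| = 3, check: satisfied.
This |C| is below the Plotkin bound.


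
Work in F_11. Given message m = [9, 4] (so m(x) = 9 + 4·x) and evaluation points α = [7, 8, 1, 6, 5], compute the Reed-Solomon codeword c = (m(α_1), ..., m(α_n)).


c = [4, 8, 2, 0, 7]

Message polynomial: m(x) = 9 + 4·x (mod 11).
For each evaluation point α_i, compute m(α_i) mod 11:
  α_1 = 7: Horner steps 4 → 4, so m(7) = 4.
  α_2 = 8: Horner steps 4 → 8, so m(8) = 8.
  α_3 = 1: Horner steps 4 → 2, so m(1) = 2.
  α_4 = 6: Horner steps 4 → 0, so m(6) = 0.
  α_5 = 5: Horner steps 4 → 7, so m(5) = 7.
Codeword c = [4, 8, 2, 0, 7] ∈ F_11^5.


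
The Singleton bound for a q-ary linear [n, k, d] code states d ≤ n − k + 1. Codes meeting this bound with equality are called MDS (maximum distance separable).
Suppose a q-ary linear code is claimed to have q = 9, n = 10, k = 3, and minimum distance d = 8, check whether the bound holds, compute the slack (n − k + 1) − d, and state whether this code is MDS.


Singleton RHS = n − k + 1 = 8, slack = 0, bound satisfied, MDS.

Singleton bound: d ≤ n − k + 1.
Here n = 10, k = 3, so n − k + 1 = 8.
Given d = 8, check d ≤ 8: YES.
Slack = (n − k + 1) − d = 0.
The code is MDS (slack = 0).
Description: the claimed parameters are [10, 3, 8]_9; such a code would be MDS (meets Singleton bound).


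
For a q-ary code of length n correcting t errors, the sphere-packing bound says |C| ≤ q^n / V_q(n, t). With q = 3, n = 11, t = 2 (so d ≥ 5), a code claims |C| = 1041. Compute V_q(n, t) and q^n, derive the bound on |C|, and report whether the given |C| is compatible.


V_q(n, t) = 243, q^n = 177147, Hamming bound = 729, |C| = 1041 > bound (violated).

Step 1: Compute V_q(n, t) = Σ_{j=0}^2 C(n, j) (q−1)^j.
  j = 0: C(11,0)·(2)^0 = 1·1 = 1.
  j = 1: C(11,1)·(2)^1 = 11·2 = 22.
  j = 2: C(11,2)·(2)^2 = 55·4 = 220.
  V_q(n, t) = 1 + 22 + 220 = 243.
Step 2: q^n = 3^11 = 177147.
Step 3: Hamming bound ⌊q^n / V_q(n,t)⌋ = ⌊177147/243⌋ = 729.
Step 4: Compare |C| = 1041 to 729: violated.
The claimed |C| lies above the Hamming bound, so no 3-ary code of length 11 with d ≥ 5 can have 1041 codewords.


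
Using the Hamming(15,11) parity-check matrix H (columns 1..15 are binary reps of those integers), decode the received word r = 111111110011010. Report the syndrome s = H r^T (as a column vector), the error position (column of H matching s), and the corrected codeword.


s = (0, 0, 0, 1)^T, error position = 1, corrected codeword c = 011111110011010

Compute s = H r^T mod 2 one row at a time:
  s_1 = 1 + 0 + 0 + 1 + 1 + 0 + 1 + 0 = 4 ≡ 0 (mod 2).
  s_2 = 1 + 1 + 1 + 1 + 1 + 0 + 1 + 0 = 6 ≡ 0 (mod 2).
  s_3 = 1 + 1 + 1 + 1 + 0 + 1 + 1 + 0 = 6 ≡ 0 (mod 2).
  s_4 = 1 + 1 + 1 + 1 + 0 + 1 + 0 + 0 = 5 ≡ 1 (mod 2).
s = (0, 0, 0, 1)^T — this equals column 1 of H (binary 0001), so error is at position 1.
Correct: flip bit 1 of r = 111111110011010 to get c = 011111110011010.


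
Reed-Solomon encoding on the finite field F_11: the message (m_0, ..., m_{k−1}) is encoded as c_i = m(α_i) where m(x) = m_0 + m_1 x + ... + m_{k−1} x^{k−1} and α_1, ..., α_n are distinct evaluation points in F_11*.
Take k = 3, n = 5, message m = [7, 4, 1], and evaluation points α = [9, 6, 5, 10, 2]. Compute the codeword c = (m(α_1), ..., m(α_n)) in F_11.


c = [3, 1, 8, 4, 8]

Message polynomial: m(x) = 7 + 4·x + 1·x^2 (mod 11).
For each evaluation point α_i, compute m(α_i) mod 11:
  α_1 = 9: Horner steps 1 → 2 → 3, so m(9) = 3.
  α_2 = 6: Horner steps 1 → 10 → 1, so m(6) = 1.
  α_3 = 5: Horner steps 1 → 9 → 8, so m(5) = 8.
  α_4 = 10: Horner steps 1 → 3 → 4, so m(10) = 4.
  α_5 = 2: Horner steps 1 → 6 → 8, so m(2) = 8.
Codeword c = [3, 1, 8, 4, 8] ∈ F_11^5.


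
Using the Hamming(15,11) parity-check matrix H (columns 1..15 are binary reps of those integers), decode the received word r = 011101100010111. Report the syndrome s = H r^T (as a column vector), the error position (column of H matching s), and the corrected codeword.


s = (0, 0, 1, 1)^T, error position = 3, corrected codeword c = 010101100010111

Compute s = H r^T mod 2 one row at a time:
  s_1 = 0 + 0 + 0 + 1 + 0 + 1 + 1 + 1 = 4 ≡ 0 (mod 2).
  s_2 = 1 + 0 + 1 + 1 + 0 + 1 + 1 + 1 = 6 ≡ 0 (mod 2).
  s_3 = 1 + 1 + 1 + 1 + 0 + 1 + 1 + 1 = 7 ≡ 1 (mod 2).
  s_4 = 0 + 1 + 0 + 1 + 0 + 1 + 1 + 1 = 5 ≡ 1 (mod 2).
s = (0, 0, 1, 1)^T — this equals column 3 of H (binary 0011), so error is at position 3.
Correct: flip bit 3 of r = 011101100010111 to get c = 010101100010111.


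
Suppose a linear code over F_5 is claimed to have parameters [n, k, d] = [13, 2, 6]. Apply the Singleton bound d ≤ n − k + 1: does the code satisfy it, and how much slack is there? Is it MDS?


Singleton RHS = n − k + 1 = 12, slack = 6, bound satisfied, not MDS.

Singleton bound: d ≤ n − k + 1.
Here n = 13, k = 2, so n − k + 1 = 12.
Given d = 6, check d ≤ 12: YES.
Slack = (n − k + 1) − d = 6.
The code is NOT MDS (slack = 6 > 0).
Description: the claimed parameters are [13, 2, 6]_5; such a code would be non-MDS.


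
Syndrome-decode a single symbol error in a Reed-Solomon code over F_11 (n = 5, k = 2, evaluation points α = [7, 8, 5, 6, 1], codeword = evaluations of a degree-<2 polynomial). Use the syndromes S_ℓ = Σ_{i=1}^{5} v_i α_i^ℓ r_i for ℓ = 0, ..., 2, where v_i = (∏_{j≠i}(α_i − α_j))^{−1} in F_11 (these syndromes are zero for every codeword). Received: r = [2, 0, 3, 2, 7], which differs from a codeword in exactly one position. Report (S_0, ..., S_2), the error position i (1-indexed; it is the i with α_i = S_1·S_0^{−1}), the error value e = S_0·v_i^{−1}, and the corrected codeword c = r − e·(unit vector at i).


S = (10, 4, 6), error at position 1, error magnitude e = 1, c = [1, 0, 3, 2, 7].

Step 1: column multipliers v_i = (∏_{j≠i}(α_i − α_j))^{−1} mod 11.
  i = 1 (α = 7): (7−8)(7−5)(7−6)(7−1) = (−1)·2·1·6 = −12 ≡ 10, so v_1 = 10^{−1} = 10 (mod 11).
  i = 2 (α = 8): (8−7)(8−5)(8−6)(8−1) = 1·3·2·7 = 42 ≡ 9, so v_2 = 9^{−1} = 5 (mod 11).
  i = 3 (α = 5): (5−7)(5−8)(5−6)(5−1) = (−2)·(−3)·(−1)·4 = −24 ≡ 9, so v_3 = 9^{−1} = 5 (mod 11).
  i = 4 (α = 6): (6−7)(6−8)(6−5)(6−1) = (−1)·(−2)·1·5 = 10 ≡ 10, so v_4 = 10^{−1} = 10 (mod 11).
  i = 5 (α = 1): (1−7)(1−8)(1−5)(1−6) = (−6)·(−7)·(−4)·(−5) = 840 ≡ 4, so v_5 = 4^{−1} = 3 (mod 11).
  v = [10, 5, 5, 10, 3].
Step 2: syndromes of r = [2, 0, 3, 2, 7] (all sums mod 11).
  S_0 = Σ v_i r_i = 10·2 + 5·0 + 5·3 + 10·2 + 3·7 = 76 ≡ 10.
  S_1 = Σ v_i α_i r_i = 10·7·2 + 5·8·0 + 5·5·3 + 10·6·2 + 3·1·7 = 356 ≡ 4.
  α_i^2 mod 11 = [5, 9, 3, 3, 1].
  S_2 = Σ v_i α_i^2 r_i = 10·5·2 + 5·9·0 + 5·3·3 + 10·3·2 + 3·1·7 = 226 ≡ 6.
  S = (10, 4, 6) ≠ 0, so r is not a codeword (an error is present).
Step 3: locate the error. For a single error e at position i, S_ℓ = v_i·e·α_i^ℓ, so α_err = S_1/S_0.
  S_0^{−1} = 10^{−1} = 10 (mod 11), so α_err = 4·10 = 40 ≡ 7 = α_1. Error position i = 1.
  Consistency check: S_2/S_1 = 6·3 = 18 ≡ 7 = α_err ✓ (single-error assumption holds).
Step 4: error magnitude e = S_0/v_1 = S_0·∏_{j≠1}(α_1 − α_j) = 10·10 = 100 ≡ 1 (mod 11).
Step 5: correct position 1: c_1 = r_1 − e = 2 − 1 ≡ 1 (mod 11). Hence c = [1, 0, 3, 2, 7].
  Check: interpolating c through the α_i gives m(x) = 8 + 10·x (degree < 2) with m(α_i) = c_i for every i, so c is indeed a codeword.


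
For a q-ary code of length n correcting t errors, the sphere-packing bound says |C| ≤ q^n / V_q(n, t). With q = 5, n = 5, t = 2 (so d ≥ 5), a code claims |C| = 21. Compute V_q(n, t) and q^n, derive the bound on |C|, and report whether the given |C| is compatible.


V_q(n, t) = 181, q^n = 3125, Hamming bound = 17, |C| = 21 > bound (violated).

Step 1: Compute V_q(n, t) = Σ_{j=0}^2 C(n, j) (q−1)^j.
  j = 0: C(5,0)·(4)^0 = 1·1 = 1.
  j = 1: C(5,1)·(4)^1 = 5·4 = 20.
  j = 2: C(5,2)·(4)^2 = 10·16 = 160.
  V_q(n, t) = 1 + 20 + 160 = 181.
Step 2: q^n = 5^5 = 3125.
Step 3: Hamming bound ⌊q^n / V_q(n,t)⌋ = ⌊3125/181⌋ = 17.
Step 4: Compare |C| = 21 to 17: violated.
The claimed |C| lies above the Hamming bound, so no 5-ary code of length 5 with d ≥ 5 can have 21 codewords.


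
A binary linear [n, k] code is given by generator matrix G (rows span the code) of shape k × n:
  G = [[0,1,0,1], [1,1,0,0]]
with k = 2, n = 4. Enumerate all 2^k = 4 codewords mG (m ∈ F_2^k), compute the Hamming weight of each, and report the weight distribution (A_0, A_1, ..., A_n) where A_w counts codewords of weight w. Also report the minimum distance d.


Weight distribution: A_0 = 1, A_2 = 3. Minimum distance d = 2.

Enumerate all 2^2 = 4 messages m ∈ F_2^2.
For each, compute codeword c = mG in F_2^4, then tally its weight.
  m = 00 → c = 0000, weight = 0.
  m = 10 → c = 0101, weight = 2.
  m = 01 → c = 1100, weight = 2.
  m = 11 → c = 1001, weight = 2.
Tally weights:
  weight 0: 1 codewords.
  weight 2: 3 codewords.
Minimum distance d = smallest w > 0 with A_w > 0 = 2.
Sanity: Σ A_w = 4 = 2^2 = 4 ✓.


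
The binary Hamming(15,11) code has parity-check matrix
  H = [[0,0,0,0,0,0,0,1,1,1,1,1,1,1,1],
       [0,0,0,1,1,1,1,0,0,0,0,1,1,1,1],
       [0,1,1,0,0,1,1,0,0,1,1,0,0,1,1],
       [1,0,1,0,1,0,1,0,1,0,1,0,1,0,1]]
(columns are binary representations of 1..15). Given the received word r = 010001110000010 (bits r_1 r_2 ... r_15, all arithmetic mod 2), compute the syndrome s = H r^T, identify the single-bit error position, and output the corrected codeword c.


s = (0, 1, 0, 1)^T, error position = 5, corrected codeword c = 010011110000010

Compute s = H r^T mod 2 one row at a time:
  s_1 = 1 + 0 + 0 + 0 + 0 + 0 + 1 + 0 = 2 ≡ 0 (mod 2).
  s_2 = 0 + 0 + 1 + 1 + 0 + 0 + 1 + 0 = 3 ≡ 1 (mod 2).
  s_3 = 1 + 0 + 1 + 1 + 0 + 0 + 1 + 0 = 4 ≡ 0 (mod 2).
  s_4 = 0 + 0 + 0 + 1 + 0 + 0 + 0 + 0 = 1 ≡ 1 (mod 2).
s = (0, 1, 0, 1)^T — this equals column 5 of H (binary 0101), so error is at position 5.
Correct: flip bit 5 of r = 010001110000010 to get c = 010011110000010.


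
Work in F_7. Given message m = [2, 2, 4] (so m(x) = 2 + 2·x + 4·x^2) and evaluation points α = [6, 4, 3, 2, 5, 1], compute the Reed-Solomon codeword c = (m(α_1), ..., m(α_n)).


c = [4, 4, 2, 1, 0, 1]

Message polynomial: m(x) = 2 + 2·x + 4·x^2 (mod 7).
For each evaluation point α_i, compute m(α_i) mod 7:
  α_1 = 6: Horner steps 4 → 5 → 4, so m(6) = 4.
  α_2 = 4: Horner steps 4 → 4 → 4, so m(4) = 4.
  α_3 = 3: Horner steps 4 → 0 → 2, so m(3) = 2.
  α_4 = 2: Horner steps 4 → 3 → 1, so m(2) = 1.
  α_5 = 5: Horner steps 4 → 1 → 0, so m(5) = 0.
  α_6 = 1: Horner steps 4 → 6 → 1, so m(1) = 1.
Codeword c = [4, 4, 2, 1, 0, 1] ∈ F_7^6.


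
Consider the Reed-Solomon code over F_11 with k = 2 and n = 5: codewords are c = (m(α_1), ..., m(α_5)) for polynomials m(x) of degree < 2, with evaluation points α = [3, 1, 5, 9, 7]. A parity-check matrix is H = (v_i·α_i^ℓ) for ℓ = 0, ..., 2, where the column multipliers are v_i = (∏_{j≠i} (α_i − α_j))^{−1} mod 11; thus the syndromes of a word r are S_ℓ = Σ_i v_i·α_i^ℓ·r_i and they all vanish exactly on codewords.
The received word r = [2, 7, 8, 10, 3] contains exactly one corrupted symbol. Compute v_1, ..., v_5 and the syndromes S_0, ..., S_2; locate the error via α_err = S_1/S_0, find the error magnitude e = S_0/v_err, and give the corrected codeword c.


S = (10, 2, 7), error at position 4, error magnitude e = 1, c = [2, 7, 8, 9, 3].

Step 1: column multipliers v_i = (∏_{j≠i}(α_i − α_j))^{−1} mod 11.
  i = 1 (α = 3): (3−1)(3−5)(3−9)(3−7) = 2·(−2)·(−6)·(−4) = −96 ≡ 3, so v_1 = 3^{−1} = 4 (mod 11).
  i = 2 (α = 1): (1−3)(1−5)(1−9)(1−7) = (−2)·(−4)·(−8)·(−6) = 384 ≡ 10, so v_2 = 10^{−1} = 10 (mod 11).
  i = 3 (α = 5): (5−3)(5−1)(5−9)(5−7) = 2·4·(−4)·(−2) = 64 ≡ 9, so v_3 = 9^{−1} = 5 (mod 11).
  i = 4 (α = 9): (9−3)(9−1)(9−5)(9−7) = 6·8·4·2 = 384 ≡ 10, so v_4 = 10^{−1} = 10 (mod 11).
  i = 5 (α = 7): (7−3)(7−1)(7−5)(7−9) = 4·6·2·(−2) = −96 ≡ 3, so v_5 = 3^{−1} = 4 (mod 11).
  v = [4, 10, 5, 10, 4].
Step 2: syndromes of r = [2, 7, 8, 10, 3] (all sums mod 11).
  S_0 = Σ v_i r_i = 4·2 + 10·7 + 5·8 + 10·10 + 4·3 = 230 ≡ 10.
  S_1 = Σ v_i α_i r_i = 4·3·2 + 10·1·7 + 5·5·8 + 10·9·10 + 4·7·3 = 1278 ≡ 2.
  α_i^2 mod 11 = [9, 1, 3, 4, 5].
  S_2 = Σ v_i α_i^2 r_i = 4·9·2 + 10·1·7 + 5·3·8 + 10·4·10 + 4·5·3 = 722 ≡ 7.
  S = (10, 2, 7) ≠ 0, so r is not a codeword (an error is present).
Step 3: locate the error. For a single error e at position i, S_ℓ = v_i·e·α_i^ℓ, so α_err = S_1/S_0.
  S_0^{−1} = 10^{−1} = 10 (mod 11), so α_err = 2·10 = 20 ≡ 9 = α_4. Error position i = 4.
  Consistency check: S_2/S_1 = 7·6 = 42 ≡ 9 = α_err ✓ (single-error assumption holds).
Step 4: error magnitude e = S_0/v_4 = S_0·∏_{j≠4}(α_4 − α_j) = 10·10 = 100 ≡ 1 (mod 11).
Step 5: correct position 4: c_4 = r_4 − e = 10 − 1 ≡ 9 (mod 11). Hence c = [2, 7, 8, 9, 3].
  Check: interpolating c through the α_i gives m(x) = 4 + 3·x (degree < 2) with m(α_i) = c_i for every i, so c is indeed a codeword.


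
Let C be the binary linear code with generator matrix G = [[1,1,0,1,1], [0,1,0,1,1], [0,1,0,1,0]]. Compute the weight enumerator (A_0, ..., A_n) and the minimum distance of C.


Weight distribution: A_0 = 1, A_1 = 2, A_2 = 2, A_3 = 2, A_4 = 1. Minimum distance d = 1.

Enumerate all 2^3 = 8 messages m ∈ F_2^3.
For each, compute codeword c = mG in F_2^5, then tally its weight.
  m = 000 → c = 00000, weight = 0.
  m = 100 → c = 11011, weight = 4.
  m = 010 → c = 01011, weight = 3.
  m = 110 → c = 10000, weight = 1.
  m = 001 → c = 01010, weight = 2.
  m = 101 → c = 10001, weight = 2.
  m = 011 → c = 00001, weight = 1.
  m = 111 → c = 11010, weight = 3.
Tally weights:
  weight 0: 1 codewords.
  weight 1: 2 codewords.
  weight 2: 2 codewords.
  weight 3: 2 codewords.
  weight 4: 1 codewords.
Minimum distance d = smallest w > 0 with A_w > 0 = 1.
Sanity: Σ A_w = 8 = 2^3 = 8 ✓.


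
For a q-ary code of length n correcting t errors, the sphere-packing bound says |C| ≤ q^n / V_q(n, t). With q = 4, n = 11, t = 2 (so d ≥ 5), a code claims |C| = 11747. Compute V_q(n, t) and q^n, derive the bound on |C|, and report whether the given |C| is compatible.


V_q(n, t) = 529, q^n = 4194304, Hamming bound = 7928, |C| = 11747 > bound (violated).

Step 1: Compute V_q(n, t) = Σ_{j=0}^2 C(n, j) (q−1)^j.
  j = 0: C(11,0)·(3)^0 = 1·1 = 1.
  j = 1: C(11,1)·(3)^1 = 11·3 = 33.
  j = 2: C(11,2)·(3)^2 = 55·9 = 495.
  V_q(n, t) = 1 + 33 + 495 = 529.
Step 2: q^n = 4^11 = 4194304.
Step 3: Hamming bound ⌊q^n / V_q(n,t)⌋ = ⌊4194304/529⌋ = 7928.
Step 4: Compare |C| = 11747 to 7928: violated.
The claimed |C| lies above the Hamming bound, so no 4-ary code of length 11 with d ≥ 5 can have 11747 codewords.


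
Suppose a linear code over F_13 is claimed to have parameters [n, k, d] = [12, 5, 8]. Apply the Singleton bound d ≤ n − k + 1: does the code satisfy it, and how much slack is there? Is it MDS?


Singleton RHS = n − k + 1 = 8, slack = 0, bound satisfied, MDS.

Singleton bound: d ≤ n − k + 1.
Here n = 12, k = 5, so n − k + 1 = 8.
Given d = 8, check d ≤ 8: YES.
Slack = (n − k + 1) − d = 0.
The code is MDS (slack = 0).
Description: the claimed parameters are [12, 5, 8]_13; such a code would be MDS (meets Singleton bound).


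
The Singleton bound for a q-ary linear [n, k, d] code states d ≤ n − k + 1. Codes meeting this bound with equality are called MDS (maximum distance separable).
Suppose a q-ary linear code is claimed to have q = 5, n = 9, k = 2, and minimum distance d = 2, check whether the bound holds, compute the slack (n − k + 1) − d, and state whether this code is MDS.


Singleton RHS = n − k + 1 = 8, slack = 6, bound satisfied, not MDS.

Singleton bound: d ≤ n − k + 1.
Here n = 9, k = 2, so n − k + 1 = 8.
Given d = 2, check d ≤ 8: YES.
Slack = (n − k + 1) − d = 6.
The code is NOT MDS (slack = 6 > 0).
Description: the claimed parameters are [9, 2, 2]_5; such a code would be non-MDS.


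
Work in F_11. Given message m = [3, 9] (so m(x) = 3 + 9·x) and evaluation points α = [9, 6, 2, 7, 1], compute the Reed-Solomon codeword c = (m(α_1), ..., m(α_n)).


c = [7, 2, 10, 0, 1]

Message polynomial: m(x) = 3 + 9·x (mod 11).
For each evaluation point α_i, compute m(α_i) mod 11:
  α_1 = 9: Horner steps 9 → 7, so m(9) = 7.
  α_2 = 6: Horner steps 9 → 2, so m(6) = 2.
  α_3 = 2: Horner steps 9 → 10, so m(2) = 10.
  α_4 = 7: Horner steps 9 → 0, so m(7) = 0.
  α_5 = 1: Horner steps 9 → 1, so m(1) = 1.
Codeword c = [7, 2, 10, 0, 1] ∈ F_11^5.


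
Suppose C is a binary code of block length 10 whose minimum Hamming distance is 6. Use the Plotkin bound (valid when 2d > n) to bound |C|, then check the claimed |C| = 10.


Plotkin bound M ≤ 6; given |C| = 10 > bound (violated).

Check applicability: 2d = 12, n = 10.
2d − n = 2 > 0, so Plotkin applies.
Compute d/(2d−n) = 6/2 ≈ 3.0000.
⌊d/(2d−n)⌋ = 3.
Plotkin bound: M ≤ 2·3 = 6.
Given |C| = 10, check: VIOLATED.
This |C| is above the Plotkin bound, so no binary code with n = 10, d = 6 and 10 codewords exists.


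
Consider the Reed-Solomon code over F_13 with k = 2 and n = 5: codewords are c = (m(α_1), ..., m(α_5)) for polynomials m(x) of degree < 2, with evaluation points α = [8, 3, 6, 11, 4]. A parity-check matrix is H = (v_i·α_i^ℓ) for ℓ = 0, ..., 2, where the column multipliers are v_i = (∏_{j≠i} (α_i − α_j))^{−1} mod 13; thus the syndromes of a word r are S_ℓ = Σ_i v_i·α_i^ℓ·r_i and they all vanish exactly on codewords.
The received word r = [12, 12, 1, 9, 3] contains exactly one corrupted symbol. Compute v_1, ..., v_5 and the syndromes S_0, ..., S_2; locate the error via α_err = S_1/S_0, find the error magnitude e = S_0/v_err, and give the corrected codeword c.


S = (7, 8, 11), error at position 2, error magnitude e = 8, c = [12, 4, 1, 9, 3].

Step 1: column multipliers v_i = (∏_{j≠i}(α_i − α_j))^{−1} mod 13.
  i = 1 (α = 8): (8−3)(8−6)(8−11)(8−4) = 5·2·(−3)·4 = −120 ≡ 10, so v_1 = 10^{−1} = 4 (mod 13).
  i = 2 (α = 3): (3−8)(3−6)(3−11)(3−4) = (−5)·(−3)·(−8)·(−1) = 120 ≡ 3, so v_2 = 3^{−1} = 9 (mod 13).
  i = 3 (α = 6): (6−8)(6−3)(6−11)(6−4) = (−2)·3·(−5)·2 = 60 ≡ 8, so v_3 = 8^{−1} = 5 (mod 13).
  i = 4 (α = 11): (11−8)(11−3)(11−6)(11−4) = 3·8·5·7 = 840 ≡ 8, so v_4 = 8^{−1} = 5 (mod 13).
  i = 5 (α = 4): (4−8)(4−3)(4−6)(4−11) = (−4)·1·(−2)·(−7) = −56 ≡ 9, so v_5 = 9^{−1} = 3 (mod 13).
  v = [4, 9, 5, 5, 3].
Step 2: syndromes of r = [12, 12, 1, 9, 3] (all sums mod 13).
  S_0 = Σ v_i r_i = 4·12 + 9·12 + 5·1 + 5·9 + 3·3 = 215 ≡ 7.
  S_1 = Σ v_i α_i r_i = 4·8·12 + 9·3·12 + 5·6·1 + 5·11·9 + 3·4·3 = 1269 ≡ 8.
  α_i^2 mod 13 = [12, 9, 10, 4, 3].
  S_2 = Σ v_i α_i^2 r_i = 4·12·12 + 9·9·12 + 5·10·1 + 5·4·9 + 3·3·3 = 1805 ≡ 11.
  S = (7, 8, 11) ≠ 0, so r is not a codeword (an error is present).
Step 3: locate the error. For a single error e at position i, S_ℓ = v_i·e·α_i^ℓ, so α_err = S_1/S_0.
  S_0^{−1} = 7^{−1} = 2 (mod 13), so α_err = 8·2 = 16 ≡ 3 = α_2. Error position i = 2.
  Consistency check: S_2/S_1 = 11·5 = 55 ≡ 3 = α_err ✓ (single-error assumption holds).
Step 4: error magnitude e = S_0/v_2 = S_0·∏_{j≠2}(α_2 − α_j) = 7·3 = 21 ≡ 8 (mod 13).
Step 5: correct position 2: c_2 = r_2 − e = 12 − 8 ≡ 4 (mod 13). Hence c = [12, 4, 1, 9, 3].
  Check: interpolating c through the α_i gives m(x) = 7 + 12·x (degree < 2) with m(α_i) = c_i for every i, so c is indeed a codeword.


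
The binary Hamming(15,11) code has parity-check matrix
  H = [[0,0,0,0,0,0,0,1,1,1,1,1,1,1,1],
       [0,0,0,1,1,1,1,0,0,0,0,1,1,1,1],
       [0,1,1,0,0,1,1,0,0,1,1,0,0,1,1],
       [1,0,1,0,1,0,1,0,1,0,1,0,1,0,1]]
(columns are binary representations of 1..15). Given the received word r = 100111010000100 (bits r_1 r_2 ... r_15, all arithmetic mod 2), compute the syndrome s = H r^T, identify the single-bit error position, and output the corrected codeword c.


s = (0, 0, 1, 1)^T, error position = 3, corrected codeword c = 101111010000100

Compute s = H r^T mod 2 one row at a time:
  s_1 = 1 + 0 + 0 + 0 + 0 + 1 + 0 + 0 = 2 ≡ 0 (mod 2).
  s_2 = 1 + 1 + 1 + 0 + 0 + 1 + 0 + 0 = 4 ≡ 0 (mod 2).
  s_3 = 0 + 0 + 1 + 0 + 0 + 0 + 0 + 0 = 1 ≡ 1 (mod 2).
  s_4 = 1 + 0 + 1 + 0 + 0 + 0 + 1 + 0 = 3 ≡ 1 (mod 2).
s = (0, 0, 1, 1)^T — this equals column 3 of H (binary 0011), so error is at position 3.
Correct: flip bit 3 of r = 100111010000100 to get c = 101111010000100.


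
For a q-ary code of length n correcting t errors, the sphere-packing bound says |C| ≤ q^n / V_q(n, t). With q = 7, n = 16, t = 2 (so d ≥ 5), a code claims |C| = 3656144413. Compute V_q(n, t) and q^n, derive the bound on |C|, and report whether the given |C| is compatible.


V_q(n, t) = 4417, q^n = 33232930569601, Hamming bound = 7523869270, |C| = 3656144413 ≤ bound (satisfied).

Step 1: Compute V_q(n, t) = Σ_{j=0}^2 C(n, j) (q−1)^j.
  j = 0: C(16,0)·(6)^0 = 1·1 = 1.
  j = 1: C(16,1)·(6)^1 = 16·6 = 96.
  j = 2: C(16,2)·(6)^2 = 120·36 = 4320.
  V_q(n, t) = 1 + 96 + 4320 = 4417.
Step 2: q^n = 7^16 = 33232930569601.
Step 3: Hamming bound ⌊q^n / V_q(n,t)⌋ = ⌊33232930569601/4417⌋ = 7523869270.
Step 4: Compare |C| = 3656144413 to 7523869270: satisfied.
The claimed |C| lies below the Hamming bound.


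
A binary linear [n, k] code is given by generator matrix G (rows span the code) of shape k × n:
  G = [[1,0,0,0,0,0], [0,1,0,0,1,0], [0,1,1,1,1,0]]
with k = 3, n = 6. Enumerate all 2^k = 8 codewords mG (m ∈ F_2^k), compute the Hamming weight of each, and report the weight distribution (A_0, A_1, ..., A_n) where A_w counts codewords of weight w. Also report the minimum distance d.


Weight distribution: A_0 = 1, A_1 = 1, A_2 = 2, A_3 = 2, A_4 = 1, A_5 = 1. Minimum distance d = 1.

Enumerate all 2^3 = 8 messages m ∈ F_2^3.
For each, compute codeword c = mG in F_2^6, then tally its weight.
  m = 000 → c = 000000, weight = 0.
  m = 100 → c = 100000, weight = 1.
  m = 010 → c = 010010, weight = 2.
  m = 110 → c = 110010, weight = 3.
  m = 001 → c = 011110, weight = 4.
  m = 101 → c = 111110, weight = 5.
  m = 011 → c = 001100, weight = 2.
  m = 111 → c = 101100, weight = 3.
Tally weights:
  weight 0: 1 codewords.
  weight 1: 1 codewords.
  weight 2: 2 codewords.
  weight 3: 2 codewords.
  weight 4: 1 codewords.
  weight 5: 1 codewords.
Minimum distance d = smallest w > 0 with A_w > 0 = 1.
Sanity: Σ A_w = 8 = 2^3 = 8 ✓.


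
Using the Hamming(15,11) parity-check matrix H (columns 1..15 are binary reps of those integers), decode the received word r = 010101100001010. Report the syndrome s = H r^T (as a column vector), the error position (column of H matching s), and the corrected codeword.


s = (0, 1, 0, 1)^T, error position = 5, corrected codeword c = 010111100001010

Compute s = H r^T mod 2 one row at a time:
  s_1 = 0 + 0 + 0 + 0 + 1 + 0 + 1 + 0 = 2 ≡ 0 (mod 2).
  s_2 = 1 + 0 + 1 + 1 + 1 + 0 + 1 + 0 = 5 ≡ 1 (mod 2).
  s_3 = 1 + 0 + 1 + 1 + 0 + 0 + 1 + 0 = 4 ≡ 0 (mod 2).
  s_4 = 0 + 0 + 0 + 1 + 0 + 0 + 0 + 0 = 1 ≡ 1 (mod 2).
s = (0, 1, 0, 1)^T — this equals column 5 of H (binary 0101), so error is at position 5.
Correct: flip bit 5 of r = 010101100001010 to get c = 010111100001010.


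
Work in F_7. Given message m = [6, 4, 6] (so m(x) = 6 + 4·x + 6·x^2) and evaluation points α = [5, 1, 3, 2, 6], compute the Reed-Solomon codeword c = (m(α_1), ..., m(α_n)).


c = [1, 2, 2, 3, 1]

Message polynomial: m(x) = 6 + 4·x + 6·x^2 (mod 7).
For each evaluation point α_i, compute m(α_i) mod 7:
  α_1 = 5: Horner steps 6 → 6 → 1, so m(5) = 1.
  α_2 = 1: Horner steps 6 → 3 → 2, so m(1) = 2.
  α_3 = 3: Horner steps 6 → 1 → 2, so m(3) = 2.
  α_4 = 2: Horner steps 6 → 2 → 3, so m(2) = 3.
  α_5 = 6: Horner steps 6 → 5 → 1, so m(6) = 1.
Codeword c = [1, 2, 2, 3, 1] ∈ F_7^5.


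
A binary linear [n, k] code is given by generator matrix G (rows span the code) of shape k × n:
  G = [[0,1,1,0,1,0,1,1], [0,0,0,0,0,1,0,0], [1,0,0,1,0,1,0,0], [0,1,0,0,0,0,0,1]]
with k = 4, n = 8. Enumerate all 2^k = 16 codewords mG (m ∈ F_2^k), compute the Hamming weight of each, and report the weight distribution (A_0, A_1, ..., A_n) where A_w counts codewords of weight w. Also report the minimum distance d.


Weight distribution: A_0 = 1, A_1 = 1, A_2 = 2, A_3 = 3, A_4 = 2, A_5 = 3, A_6 = 2, A_7 = 1, A_8 = 1. Minimum distance d = 1.

Enumerate all 2^4 = 16 messages m ∈ F_2^4.
For each, compute codeword c = mG in F_2^8, then tally its weight.
  m = 0000 → c = 00000000, weight = 0.
  m = 1000 → c = 01101011, weight = 5.
  m = 0100 → c = 00000100, weight = 1.
  m = 1100 → c = 01101111, weight = 6.
  m = 0010 → c = 10010100, weight = 3.
  m = 1010 → c = 11111111, weight = 8.
  m = 0110 → c = 10010000, weight = 2.
  m = 1110 → c = 11111011, weight = 7.
  m = 0001 → c = 01000001, weight = 2.
  m = 1001 → c = 00101010, weight = 3.
  m = 0101 → c = 01000101, weight = 3.
  m = 1101 → c = 00101110, weight = 4.
  m = 0011 → c = 11010101, weight = 5.
  m = 1011 → c = 10111110, weight = 6.
  m = 0111 → c = 11010001, weight = 4.
  m = 1111 → c = 10111010, weight = 5.
Tally weights:
  weight 0: 1 codewords.
  weight 1: 1 codewords.
  weight 2: 2 codewords.
  weight 3: 3 codewords.
  weight 4: 2 codewords.
  weight 5: 3 codewords.
  weight 6: 2 codewords.
  weight 7: 1 codewords.
  weight 8: 1 codewords.
Minimum distance d = smallest w > 0 with A_w > 0 = 1.
Sanity: Σ A_w = 16 = 2^4 = 16 ✓.


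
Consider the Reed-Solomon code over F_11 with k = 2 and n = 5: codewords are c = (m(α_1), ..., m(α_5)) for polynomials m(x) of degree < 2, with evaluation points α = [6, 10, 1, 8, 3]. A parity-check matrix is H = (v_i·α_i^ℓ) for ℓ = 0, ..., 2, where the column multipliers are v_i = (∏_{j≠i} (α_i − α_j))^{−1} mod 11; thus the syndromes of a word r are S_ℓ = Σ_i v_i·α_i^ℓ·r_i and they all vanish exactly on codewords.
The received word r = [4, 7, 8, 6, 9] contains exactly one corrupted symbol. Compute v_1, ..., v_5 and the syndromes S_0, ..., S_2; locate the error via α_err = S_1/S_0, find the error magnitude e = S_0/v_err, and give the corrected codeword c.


S = (1, 6, 3), error at position 1, error magnitude e = 10, c = [5, 7, 8, 6, 9].

Step 1: column multipliers v_i = (∏_{j≠i}(α_i − α_j))^{−1} mod 11.
  i = 1 (α = 6): (6−10)(6−1)(6−8)(6−3) = (−4)·5·(−2)·3 = 120 ≡ 10, so v_1 = 10^{−1} = 10 (mod 11).
  i = 2 (α = 10): (10−6)(10−1)(10−8)(10−3) = 4·9·2·7 = 504 ≡ 9, so v_2 = 9^{−1} = 5 (mod 11).
  i = 3 (α = 1): (1−6)(1−10)(1−8)(1−3) = (−5)·(−9)·(−7)·(−2) = 630 ≡ 3, so v_3 = 3^{−1} = 4 (mod 11).
  i = 4 (α = 8): (8−6)(8−10)(8−1)(8−3) = 2·(−2)·7·5 = −140 ≡ 3, so v_4 = 3^{−1} = 4 (mod 11).
  i = 5 (α = 3): (3−6)(3−10)(3−1)(3−8) = (−3)·(−7)·2·(−5) = −210 ≡ 10, so v_5 = 10^{−1} = 10 (mod 11).
  v = [10, 5, 4, 4, 10].
Step 2: syndromes of r = [4, 7, 8, 6, 9] (all sums mod 11).
  S_0 = Σ v_i r_i = 10·4 + 5·7 + 4·8 + 4·6 + 10·9 = 221 ≡ 1.
  S_1 = Σ v_i α_i r_i = 10·6·4 + 5·10·7 + 4·1·8 + 4·8·6 + 10·3·9 = 1084 ≡ 6.
  α_i^2 mod 11 = [3, 1, 1, 9, 9].
  S_2 = Σ v_i α_i^2 r_i = 10·3·4 + 5·1·7 + 4·1·8 + 4·9·6 + 10·9·9 = 1213 ≡ 3.
  S = (1, 6, 3) ≠ 0, so r is not a codeword (an error is present).
Step 3: locate the error. For a single error e at position i, S_ℓ = v_i·e·α_i^ℓ, so α_err = S_1/S_0.
  S_0^{−1} = 1^{−1} = 1 (mod 11), so α_err = 6·1 = 6 ≡ 6 = α_1. Error position i = 1.
  Consistency check: S_2/S_1 = 3·2 = 6 ≡ 6 = α_err ✓ (single-error assumption holds).
Step 4: error magnitude e = S_0/v_1 = S_0·∏_{j≠1}(α_1 − α_j) = 1·10 = 10 ≡ 10 (mod 11).
Step 5: correct position 1: c_1 = r_1 − e = 4 − 10 ≡ 5 (mod 11). Hence c = [5, 7, 8, 6, 9].
  Check: interpolating c through the α_i gives m(x) = 2 + 6·x (degree < 2) with m(α_i) = c_i for every i, so c is indeed a codeword.


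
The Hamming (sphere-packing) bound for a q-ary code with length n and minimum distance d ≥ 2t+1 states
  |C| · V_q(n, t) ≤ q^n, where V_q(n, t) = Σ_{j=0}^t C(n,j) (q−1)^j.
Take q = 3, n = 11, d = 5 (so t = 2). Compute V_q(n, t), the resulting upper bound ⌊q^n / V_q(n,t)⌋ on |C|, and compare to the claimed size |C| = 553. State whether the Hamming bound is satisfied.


V_q(n, t) = 243, q^n = 177147, Hamming bound = 729, |C| = 553 ≤ bound (satisfied).

Step 1: Compute V_q(n, t) = Σ_{j=0}^2 C(n, j) (q−1)^j.
  j = 0: C(11,0)·(2)^0 = 1·1 = 1.
  j = 1: C(11,1)·(2)^1 = 11·2 = 22.
  j = 2: C(11,2)·(2)^2 = 55·4 = 220.
  V_q(n, t) = 1 + 22 + 220 = 243.
Step 2: q^n = 3^11 = 177147.
Step 3: Hamming bound ⌊q^n / V_q(n,t)⌋ = ⌊177147/243⌋ = 729.
Step 4: Compare |C| = 553 to 729: satisfied.
The claimed |C| lies below the Hamming bound.


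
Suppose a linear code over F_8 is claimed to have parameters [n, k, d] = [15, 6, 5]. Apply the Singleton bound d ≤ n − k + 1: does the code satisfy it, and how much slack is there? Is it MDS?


Singleton RHS = n − k + 1 = 10, slack = 5, bound satisfied, not MDS.

Singleton bound: d ≤ n − k + 1.
Here n = 15, k = 6, so n − k + 1 = 10.
Given d = 5, check d ≤ 10: YES.
Slack = (n − k + 1) − d = 5.
The code is NOT MDS (slack = 5 > 0).
Description: the claimed parameters are [15, 6, 5]_8; such a code would be non-MDS.


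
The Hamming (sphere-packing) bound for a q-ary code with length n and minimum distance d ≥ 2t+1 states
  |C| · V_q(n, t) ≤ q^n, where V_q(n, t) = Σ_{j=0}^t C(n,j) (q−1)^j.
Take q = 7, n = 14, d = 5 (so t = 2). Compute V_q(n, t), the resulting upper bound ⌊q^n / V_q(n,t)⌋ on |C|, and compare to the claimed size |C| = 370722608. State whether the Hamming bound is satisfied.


V_q(n, t) = 3361, q^n = 678223072849, Hamming bound = 201792047, |C| = 370722608 > bound (violated).

Step 1: Compute V_q(n, t) = Σ_{j=0}^2 C(n, j) (q−1)^j.
  j = 0: C(14,0)·(6)^0 = 1·1 = 1.
  j = 1: C(14,1)·(6)^1 = 14·6 = 84.
  j = 2: C(14,2)·(6)^2 = 91·36 = 3276.
  V_q(n, t) = 1 + 84 + 3276 = 3361.
Step 2: q^n = 7^14 = 678223072849.
Step 3: Hamming bound ⌊q^n / V_q(n,t)⌋ = ⌊678223072849/3361⌋ = 201792047.
Step 4: Compare |C| = 370722608 to 201792047: violated.
The claimed |C| lies above the Hamming bound, so no 7-ary code of length 14 with d ≥ 5 can have 370722608 codewords.


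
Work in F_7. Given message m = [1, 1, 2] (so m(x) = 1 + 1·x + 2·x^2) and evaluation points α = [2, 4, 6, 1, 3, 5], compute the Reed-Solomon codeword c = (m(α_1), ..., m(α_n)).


c = [4, 2, 2, 4, 1, 0]

Message polynomial: m(x) = 1 + 1·x + 2·x^2 (mod 7).
For each evaluation point α_i, compute m(α_i) mod 7:
  α_1 = 2: Horner steps 2 → 5 → 4, so m(2) = 4.
  α_2 = 4: Horner steps 2 → 2 → 2, so m(4) = 2.
  α_3 = 6: Horner steps 2 → 6 → 2, so m(6) = 2.
  α_4 = 1: Horner steps 2 → 3 → 4, so m(1) = 4.
  α_5 = 3: Horner steps 2 → 0 → 1, so m(3) = 1.
  α_6 = 5: Horner steps 2 → 4 → 0, so m(5) = 0.
Codeword c = [4, 2, 2, 4, 1, 0] ∈ F_7^6.


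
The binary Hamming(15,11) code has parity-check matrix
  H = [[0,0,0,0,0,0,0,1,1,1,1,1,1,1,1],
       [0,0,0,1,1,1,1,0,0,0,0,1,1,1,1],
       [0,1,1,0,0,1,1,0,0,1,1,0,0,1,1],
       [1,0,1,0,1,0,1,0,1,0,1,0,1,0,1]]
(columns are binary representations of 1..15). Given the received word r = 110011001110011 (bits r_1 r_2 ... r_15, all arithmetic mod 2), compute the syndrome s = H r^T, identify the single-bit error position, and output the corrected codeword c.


s = (1, 0, 0, 1)^T, error position = 9, corrected codeword c = 110011000110011

Compute s = H r^T mod 2 one row at a time:
  s_1 = 0 + 1 + 1 + 1 + 0 + 0 + 1 + 1 = 5 ≡ 1 (mod 2).
  s_2 = 0 + 1 + 1 + 0 + 0 + 0 + 1 + 1 = 4 ≡ 0 (mod 2).
  s_3 = 1 + 0 + 1 + 0 + 1 + 1 + 1 + 1 = 6 ≡ 0 (mod 2).
  s_4 = 1 + 0 + 1 + 0 + 1 + 1 + 0 + 1 = 5 ≡ 1 (mod 2).
s = (1, 0, 0, 1)^T — this equals column 9 of H (binary 1001), so error is at position 9.
Correct: flip bit 9 of r = 110011001110011 to get c = 110011000110011.


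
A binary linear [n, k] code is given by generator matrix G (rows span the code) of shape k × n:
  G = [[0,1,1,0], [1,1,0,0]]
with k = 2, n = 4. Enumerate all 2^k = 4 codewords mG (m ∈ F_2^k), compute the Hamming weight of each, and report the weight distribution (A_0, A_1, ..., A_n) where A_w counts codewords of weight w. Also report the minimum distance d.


Weight distribution: A_0 = 1, A_2 = 3. Minimum distance d = 2.

Enumerate all 2^2 = 4 messages m ∈ F_2^2.
For each, compute codeword c = mG in F_2^4, then tally its weight.
  m = 00 → c = 0000, weight = 0.
  m = 10 → c = 0110, weight = 2.
  m = 01 → c = 1100, weight = 2.
  m = 11 → c = 1010, weight = 2.
Tally weights:
  weight 0: 1 codewords.
  weight 2: 3 codewords.
Minimum distance d = smallest w > 0 with A_w > 0 = 2.
Sanity: Σ A_w = 4 = 2^2 = 4 ✓.


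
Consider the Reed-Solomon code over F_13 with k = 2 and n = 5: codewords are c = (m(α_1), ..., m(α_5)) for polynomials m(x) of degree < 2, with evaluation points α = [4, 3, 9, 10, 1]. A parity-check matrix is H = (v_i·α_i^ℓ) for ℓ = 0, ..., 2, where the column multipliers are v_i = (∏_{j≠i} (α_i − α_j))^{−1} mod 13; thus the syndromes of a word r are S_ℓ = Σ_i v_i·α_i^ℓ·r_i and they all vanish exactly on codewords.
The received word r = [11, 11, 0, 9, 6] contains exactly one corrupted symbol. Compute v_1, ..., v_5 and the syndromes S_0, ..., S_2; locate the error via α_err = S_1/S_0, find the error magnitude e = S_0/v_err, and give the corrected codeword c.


S = (9, 10, 1), error at position 1, error magnitude e = 4, c = [7, 11, 0, 9, 6].

Step 1: column multipliers v_i = (∏_{j≠i}(α_i − α_j))^{−1} mod 13.
  i = 1 (α = 4): (4−3)(4−9)(4−10)(4−1) = 1·(−5)·(−6)·3 = 90 ≡ 12, so v_1 = 12^{−1} = 12 (mod 13).
  i = 2 (α = 3): (3−4)(3−9)(3−10)(3−1) = (−1)·(−6)·(−7)·2 = −84 ≡ 7, so v_2 = 7^{−1} = 2 (mod 13).
  i = 3 (α = 9): (9−4)(9−3)(9−10)(9−1) = 5·6·(−1)·8 = −240 ≡ 7, so v_3 = 7^{−1} = 2 (mod 13).
  i = 4 (α = 10): (10−4)(10−3)(10−9)(10−1) = 6·7·1·9 = 378 ≡ 1, so v_4 = 1^{−1} = 1 (mod 13).
  i = 5 (α = 1): (1−4)(1−3)(1−9)(1−10) = (−3)·(−2)·(−8)·(−9) = 432 ≡ 3, so v_5 = 3^{−1} = 9 (mod 13).
  v = [12, 2, 2, 1, 9].
Step 2: syndromes of r = [11, 11, 0, 9, 6] (all sums mod 13).
  S_0 = Σ v_i r_i = 12·11 + 2·11 + 2·0 + 1·9 + 9·6 = 217 ≡ 9.
  S_1 = Σ v_i α_i r_i = 12·4·11 + 2·3·11 + 2·9·0 + 1·10·9 + 9·1·6 = 738 ≡ 10.
  α_i^2 mod 13 = [3, 9, 3, 9, 1].
  S_2 = Σ v_i α_i^2 r_i = 12·3·11 + 2·9·11 + 2·3·0 + 1·9·9 + 9·1·6 = 729 ≡ 1.
  S = (9, 10, 1) ≠ 0, so r is not a codeword (an error is present).
Step 3: locate the error. For a single error e at position i, S_ℓ = v_i·e·α_i^ℓ, so α_err = S_1/S_0.
  S_0^{−1} = 9^{−1} = 3 (mod 13), so α_err = 10·3 = 30 ≡ 4 = α_1. Error position i = 1.
  Consistency check: S_2/S_1 = 1·4 = 4 ≡ 4 = α_err ✓ (single-error assumption holds).
Step 4: error magnitude e = S_0/v_1 = S_0·∏_{j≠1}(α_1 − α_j) = 9·12 = 108 ≡ 4 (mod 13).
Step 5: correct position 1: c_1 = r_1 − e = 11 − 4 ≡ 7 (mod 13). Hence c = [7, 11, 0, 9, 6].
  Check: interpolating c through the α_i gives m(x) = 10 + 9·x (degree < 2) with m(α_i) = c_i for every i, so c is indeed a codeword.
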